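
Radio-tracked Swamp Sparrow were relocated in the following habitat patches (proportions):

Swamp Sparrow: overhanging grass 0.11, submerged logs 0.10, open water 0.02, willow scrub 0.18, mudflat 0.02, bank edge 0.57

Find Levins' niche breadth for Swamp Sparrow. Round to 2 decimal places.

Σpᵢ² = 0.11² + 0.10² + 0.02² + 0.18² + 0.02² + 0.57² = 0.0121 + 0.0100 + 0.0004 + 0.0324 + 0.0004 + 0.3249 = 0.3802
B = 1 / 0.3802 = 2.6302

2.63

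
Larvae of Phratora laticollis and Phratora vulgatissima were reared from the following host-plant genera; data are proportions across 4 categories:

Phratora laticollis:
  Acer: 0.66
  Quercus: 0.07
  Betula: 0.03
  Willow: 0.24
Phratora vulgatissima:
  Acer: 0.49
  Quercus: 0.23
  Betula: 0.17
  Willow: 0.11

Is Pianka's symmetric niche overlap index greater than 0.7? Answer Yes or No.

Yes

Σ p₁ᵢp₂ᵢ = 0.3234 + 0.0161 + 0.0051 + 0.0264 = 0.3710
Σp_1ᵢ² = 0.66² + 0.07² + 0.03² + 0.24² = 0.4356 + 0.0049 + 0.0009 + 0.0576 = 0.4990
Σp_2ᵢ² = 0.49² + 0.23² + 0.17² + 0.11² = 0.2401 + 0.0529 + 0.0289 + 0.0121 = 0.3340
O = 0.3710 / √(0.4990 × 0.3340) = 0.3710 / 0.40825 = 0.9088
O = 0.9088 > 0.7 → Yes.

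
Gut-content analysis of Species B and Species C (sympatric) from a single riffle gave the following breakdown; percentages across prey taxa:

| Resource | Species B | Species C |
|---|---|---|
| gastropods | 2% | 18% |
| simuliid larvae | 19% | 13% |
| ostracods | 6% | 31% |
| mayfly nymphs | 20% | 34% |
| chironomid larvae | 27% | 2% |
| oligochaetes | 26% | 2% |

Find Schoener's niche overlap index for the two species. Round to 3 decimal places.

Convert percentages to proportions (divide by 100).
Σ|p₁ᵢ − p₂ᵢ| = 0.16 + 0.06 + 0.25 + 0.14 + 0.25 + 0.24 = 1.10
D = 1 − ½ × 1.10 = 1 − 0.550 = 0.45000

0.450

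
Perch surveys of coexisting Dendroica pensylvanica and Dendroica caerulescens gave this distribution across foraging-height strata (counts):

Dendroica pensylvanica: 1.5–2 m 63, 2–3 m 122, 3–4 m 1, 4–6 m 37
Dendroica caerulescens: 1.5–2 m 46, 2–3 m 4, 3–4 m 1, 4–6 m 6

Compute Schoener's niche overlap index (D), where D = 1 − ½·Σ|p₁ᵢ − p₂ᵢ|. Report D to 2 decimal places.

0.46

Proportions for Dendroica pensylvanica (n=223): 63/223=0.2825, 122/223=0.5471, 1/223=0.0045, 37/223=0.1659
Proportions for Dendroica caerulescens (n=57): 46/57=0.8070, 4/57=0.0702, 1/57=0.0175, 6/57=0.1053
Σ|p₁ᵢ − p₂ᵢ| = 0.5245 + 0.4769 + 0.0130 + 0.0606 = 1.0750
D = 1 − ½ × 1.0750 = 1 − 0.53750 = 0.46250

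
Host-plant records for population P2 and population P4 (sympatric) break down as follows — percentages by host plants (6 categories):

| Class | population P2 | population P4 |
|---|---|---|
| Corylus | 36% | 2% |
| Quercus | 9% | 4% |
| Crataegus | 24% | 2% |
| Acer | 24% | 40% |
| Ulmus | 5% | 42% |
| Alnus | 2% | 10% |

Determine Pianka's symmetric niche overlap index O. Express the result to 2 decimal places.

Convert percentages to proportions (divide by 100).
Σ p₁ᵢp₂ᵢ = 0.0072 + 0.0036 + 0.0048 + 0.0960 + 0.0210 + 0.0020 = 0.1346
Σp_1ᵢ² = 0.36² + 0.09² + 0.24² + 0.24² + 0.05² + 0.02² = 0.1296 + 0.0081 + 0.0576 + 0.0576 + 0.0025 + 0.0004 = 0.2558
Σp_2ᵢ² = 0.02² + 0.04² + 0.02² + 0.40² + 0.42² + 0.10² = 0.0004 + 0.0016 + 0.0004 + 0.1600 + 0.1764 + 0.0100 = 0.3488
O = 0.1346 / √(0.2558 × 0.3488) = 0.1346 / 0.29870 = 0.4506

0.45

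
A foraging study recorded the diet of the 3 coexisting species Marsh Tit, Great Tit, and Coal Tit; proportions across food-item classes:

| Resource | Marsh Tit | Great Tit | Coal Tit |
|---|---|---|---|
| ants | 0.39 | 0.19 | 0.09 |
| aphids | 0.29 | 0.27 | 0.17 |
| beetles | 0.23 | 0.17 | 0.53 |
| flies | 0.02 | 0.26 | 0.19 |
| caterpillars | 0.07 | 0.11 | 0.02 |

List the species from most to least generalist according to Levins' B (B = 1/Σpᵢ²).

Great Tit > Marsh Tit > Coal Tit

Σp_Marsᵢ² = 0.39² + 0.29² + 0.23² + 0.02² + 0.07² = 0.1521 + 0.0841 + 0.0529 + 0.0004 + 0.0049 = 0.2944
B_Mars = 1 / 0.2944 = 3.3967
Σp_Greaᵢ² = 0.19² + 0.27² + 0.17² + 0.26² + 0.11² = 0.0361 + 0.0729 + 0.0289 + 0.0676 + 0.0121 = 0.2176
B_Grea = 1 / 0.2176 = 4.5956
Σp_Coalᵢ² = 0.09² + 0.17² + 0.53² + 0.19² + 0.02² = 0.0081 + 0.0289 + 0.2809 + 0.0361 + 0.0004 = 0.3544
B_Coal = 1 / 0.3544 = 2.8217
Ranking by B (broadest → narrowest): Great Tit (4.60) > Marsh Tit (3.40) > Coal Tit (2.82)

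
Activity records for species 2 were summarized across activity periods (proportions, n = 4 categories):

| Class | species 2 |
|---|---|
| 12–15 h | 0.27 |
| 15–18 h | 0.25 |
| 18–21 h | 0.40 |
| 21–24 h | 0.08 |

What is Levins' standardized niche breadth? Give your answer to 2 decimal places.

Σpᵢ² = 0.27² + 0.25² + 0.40² + 0.08² = 0.0729 + 0.0625 + 0.1600 + 0.0064 = 0.3018
B = 1 / 0.3018 = 3.3135
Bₛ = (B − 1)/(n − 1) = (3.3135 − 1)/(4 − 1) = 2.3135/3 = 0.7712

0.77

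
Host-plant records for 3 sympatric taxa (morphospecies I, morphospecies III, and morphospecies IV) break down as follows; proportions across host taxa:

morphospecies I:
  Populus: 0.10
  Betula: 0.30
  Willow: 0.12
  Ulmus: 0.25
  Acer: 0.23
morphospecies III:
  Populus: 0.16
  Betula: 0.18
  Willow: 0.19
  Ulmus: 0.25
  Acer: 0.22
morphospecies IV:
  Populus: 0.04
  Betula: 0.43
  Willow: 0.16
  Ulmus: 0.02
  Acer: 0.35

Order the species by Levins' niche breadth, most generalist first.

Σp_Iᵢ² = 0.10² + 0.30² + 0.12² + 0.25² + 0.23² = 0.0100 + 0.0900 + 0.0144 + 0.0625 + 0.0529 = 0.2298
B_I = 1 / 0.2298 = 4.3516
Σp_IIIᵢ² = 0.16² + 0.18² + 0.19² + 0.25² + 0.22² = 0.0256 + 0.0324 + 0.0361 + 0.0625 + 0.0484 = 0.2050
B_III = 1 / 0.2050 = 4.8780
Σp_IVᵢ² = 0.04² + 0.43² + 0.16² + 0.02² + 0.35² = 0.0016 + 0.1849 + 0.0256 + 0.0004 + 0.1225 = 0.3350
B_IV = 1 / 0.3350 = 2.9851
Ranking by B (broadest → narrowest): morphospecies III (4.88) > morphospecies I (4.35) > morphospecies IV (2.99)

morphospecies III > morphospecies I > morphospecies IV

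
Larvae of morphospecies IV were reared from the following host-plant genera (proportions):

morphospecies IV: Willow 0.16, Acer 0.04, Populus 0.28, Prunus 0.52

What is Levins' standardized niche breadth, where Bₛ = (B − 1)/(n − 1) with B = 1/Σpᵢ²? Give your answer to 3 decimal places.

0.553

Σpᵢ² = 0.16² + 0.04² + 0.28² + 0.52² = 0.0256 + 0.0016 + 0.0784 + 0.2704 = 0.3760
B = 1 / 0.3760 = 2.65957
Bₛ = (B − 1)/(n − 1) = (2.65957 − 1)/(4 − 1) = 1.65957/3 = 0.55319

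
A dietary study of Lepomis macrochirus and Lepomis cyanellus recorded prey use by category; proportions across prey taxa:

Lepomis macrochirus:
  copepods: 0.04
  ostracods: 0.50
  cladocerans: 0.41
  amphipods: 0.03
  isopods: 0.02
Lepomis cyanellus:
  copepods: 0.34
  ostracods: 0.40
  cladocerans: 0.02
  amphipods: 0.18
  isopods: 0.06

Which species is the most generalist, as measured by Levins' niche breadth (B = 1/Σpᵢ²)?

Lepomis cyanellus

Σp_macrᵢ² = 0.04² + 0.50² + 0.41² + 0.03² + 0.02² = 0.0016 + 0.2500 + 0.1681 + 0.0009 + 0.0004 = 0.4210
B_macr = 1 / 0.4210 = 2.3753
Σp_cyanᵢ² = 0.34² + 0.40² + 0.02² + 0.18² + 0.06² = 0.1156 + 0.1600 + 0.0004 + 0.0324 + 0.0036 = 0.3120
B_cyan = 1 / 0.3120 = 3.2051
Highest B → broadest niche (most generalist): Lepomis cyanellus (B = 3.21).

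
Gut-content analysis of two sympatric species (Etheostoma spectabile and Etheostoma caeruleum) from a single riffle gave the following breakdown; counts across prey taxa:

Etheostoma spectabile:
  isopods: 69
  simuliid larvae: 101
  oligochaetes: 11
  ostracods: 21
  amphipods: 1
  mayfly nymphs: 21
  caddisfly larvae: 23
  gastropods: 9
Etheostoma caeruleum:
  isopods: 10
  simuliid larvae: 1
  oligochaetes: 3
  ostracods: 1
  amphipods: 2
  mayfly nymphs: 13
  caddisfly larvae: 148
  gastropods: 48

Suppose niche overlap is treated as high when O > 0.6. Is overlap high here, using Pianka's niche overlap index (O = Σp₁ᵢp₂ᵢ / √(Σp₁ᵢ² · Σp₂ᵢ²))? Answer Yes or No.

No

Proportions for Etheostoma spectabile (n=256): 69/256=0.2695, 101/256=0.3945, 11/256=0.0430, 21/256=0.0820, 1/256=0.0039, 21/256=0.0820, 23/256=0.0898, 9/256=0.0352
Proportions for Etheostoma caeruleum (n=226): 10/226=0.0442, 1/226=0.0044, 3/226=0.0133, 1/226=0.0044, 2/226=0.0088, 13/226=0.0575, 148/226=0.6549, 48/226=0.2124
Σ p₁ᵢp₂ᵢ = 0.011912 + 0.001736 + 0.000572 + 0.000361 + 0.000034 + 0.004715 + 0.058810 + 0.007476 = 0.085616
Σp_1ᵢ² = 0.2695² + 0.3945² + 0.0430² + 0.0820² + 0.0039² + 0.0820² + 0.0898² + 0.0352² = 0.072630 + 0.155630 + 0.001849 + 0.006724 + 0.000015 + 0.006724 + 0.008064 + 0.001239 = 0.252875
Σp_2ᵢ² = 0.0442² + 0.0044² + 0.0133² + 0.0044² + 0.0088² + 0.0575² + 0.6549² + 0.2124² = 0.001954 + 0.000019 + 0.000177 + 0.000019 + 0.000077 + 0.003306 + 0.428894 + 0.045114 = 0.479560
O = 0.085616 / √(0.252875 × 0.479560) = 0.085616 / 0.3482366 = 0.2459
O = 0.2459 < 0.6 → No.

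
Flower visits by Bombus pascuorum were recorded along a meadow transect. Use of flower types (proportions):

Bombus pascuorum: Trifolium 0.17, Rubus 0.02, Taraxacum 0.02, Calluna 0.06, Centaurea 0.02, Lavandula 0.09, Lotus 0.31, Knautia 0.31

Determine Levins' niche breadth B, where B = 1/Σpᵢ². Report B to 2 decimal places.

4.27

Σpᵢ² = 0.17² + 0.02² + 0.02² + 0.06² + 0.02² + 0.09² + 0.31² + 0.31² = 0.0289 + 0.0004 + 0.0004 + 0.0036 + 0.0004 + 0.0081 + 0.0961 + 0.0961 = 0.2340
B = 1 / 0.2340 = 4.2735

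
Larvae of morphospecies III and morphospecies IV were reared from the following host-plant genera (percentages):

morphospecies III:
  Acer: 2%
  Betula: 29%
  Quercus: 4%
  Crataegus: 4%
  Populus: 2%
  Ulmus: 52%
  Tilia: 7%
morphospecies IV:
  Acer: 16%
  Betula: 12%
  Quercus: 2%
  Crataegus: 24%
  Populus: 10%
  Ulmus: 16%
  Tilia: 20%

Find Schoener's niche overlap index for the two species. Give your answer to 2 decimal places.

0.45

Convert percentages to proportions (divide by 100).
Σ|p₁ᵢ − p₂ᵢ| = 0.14 + 0.17 + 0.02 + 0.20 + 0.08 + 0.36 + 0.13 = 1.10
D = 1 − ½ × 1.10 = 1 − 0.550 = 0.4500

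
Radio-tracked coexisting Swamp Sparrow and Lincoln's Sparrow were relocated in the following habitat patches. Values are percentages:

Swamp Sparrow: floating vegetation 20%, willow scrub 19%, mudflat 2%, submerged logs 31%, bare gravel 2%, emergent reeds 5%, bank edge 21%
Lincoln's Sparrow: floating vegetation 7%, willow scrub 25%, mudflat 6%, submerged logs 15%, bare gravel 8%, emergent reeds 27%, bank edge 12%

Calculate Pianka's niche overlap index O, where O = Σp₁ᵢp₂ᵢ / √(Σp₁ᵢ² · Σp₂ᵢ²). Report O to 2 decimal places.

Convert percentages to proportions (divide by 100).
Σ p₁ᵢp₂ᵢ = 0.0140 + 0.0475 + 0.0012 + 0.0465 + 0.0016 + 0.0135 + 0.0252 = 0.1495
Σp_1ᵢ² = 0.20² + 0.19² + 0.02² + 0.31² + 0.02² + 0.05² + 0.21² = 0.0400 + 0.0361 + 0.0004 + 0.0961 + 0.0004 + 0.0025 + 0.0441 = 0.2196
Σp_2ᵢ² = 0.07² + 0.25² + 0.06² + 0.15² + 0.08² + 0.27² + 0.12² = 0.0049 + 0.0625 + 0.0036 + 0.0225 + 0.0064 + 0.0729 + 0.0144 = 0.1872
O = 0.1495 / √(0.2196 × 0.1872) = 0.1495 / 0.20275 = 0.7374

0.74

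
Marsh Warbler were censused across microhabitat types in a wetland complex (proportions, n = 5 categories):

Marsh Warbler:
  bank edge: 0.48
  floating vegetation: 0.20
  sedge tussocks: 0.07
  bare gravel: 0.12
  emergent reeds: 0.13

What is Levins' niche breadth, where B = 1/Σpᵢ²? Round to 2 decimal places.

3.26

Σpᵢ² = 0.48² + 0.20² + 0.07² + 0.12² + 0.13² = 0.2304 + 0.0400 + 0.0049 + 0.0144 + 0.0169 = 0.3066
B = 1 / 0.3066 = 3.2616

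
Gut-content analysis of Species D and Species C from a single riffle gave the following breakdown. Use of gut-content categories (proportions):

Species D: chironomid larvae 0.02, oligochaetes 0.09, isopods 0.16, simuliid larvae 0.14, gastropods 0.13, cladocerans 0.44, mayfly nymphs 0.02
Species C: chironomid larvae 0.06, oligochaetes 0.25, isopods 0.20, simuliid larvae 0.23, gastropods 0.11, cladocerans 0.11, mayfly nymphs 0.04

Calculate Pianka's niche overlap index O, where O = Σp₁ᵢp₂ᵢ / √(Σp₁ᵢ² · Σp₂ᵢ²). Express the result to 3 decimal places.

0.685

Σ p₁ᵢp₂ᵢ = 0.0012 + 0.0225 + 0.0320 + 0.0322 + 0.0143 + 0.0484 + 0.0008 = 0.1514
Σp_1ᵢ² = 0.02² + 0.09² + 0.16² + 0.14² + 0.13² + 0.44² + 0.02² = 0.0004 + 0.0081 + 0.0256 + 0.0196 + 0.0169 + 0.1936 + 0.0004 = 0.2646
Σp_2ᵢ² = 0.06² + 0.25² + 0.20² + 0.23² + 0.11² + 0.11² + 0.04² = 0.0036 + 0.0625 + 0.0400 + 0.0529 + 0.0121 + 0.0121 + 0.0016 = 0.1848
O = 0.1514 / √(0.2646 × 0.1848) = 0.1514 / 0.221129 = 0.68467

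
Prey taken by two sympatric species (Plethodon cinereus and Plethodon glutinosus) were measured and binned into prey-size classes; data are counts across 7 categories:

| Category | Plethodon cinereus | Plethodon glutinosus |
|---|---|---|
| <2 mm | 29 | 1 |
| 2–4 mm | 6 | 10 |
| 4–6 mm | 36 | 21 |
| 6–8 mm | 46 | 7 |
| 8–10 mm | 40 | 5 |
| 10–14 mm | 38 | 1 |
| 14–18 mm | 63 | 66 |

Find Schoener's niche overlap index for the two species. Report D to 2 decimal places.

Proportions for Plethodon cinereus (n=258): 29/258=0.1124, 6/258=0.0233, 36/258=0.1395, 46/258=0.1783, 40/258=0.1550, 38/258=0.1473, 63/258=0.2442
Proportions for Plethodon glutinosus (n=111): 1/111=0.0090, 10/111=0.0901, 21/111=0.1892, 7/111=0.0631, 5/111=0.0450, 1/111=0.0090, 66/111=0.5946
Σ|p₁ᵢ − p₂ᵢ| = 0.1034 + 0.0668 + 0.0497 + 0.1152 + 0.1100 + 0.1383 + 0.3504 = 0.9338
D = 1 − ½ × 0.9338 = 1 − 0.46690 = 0.53310

0.53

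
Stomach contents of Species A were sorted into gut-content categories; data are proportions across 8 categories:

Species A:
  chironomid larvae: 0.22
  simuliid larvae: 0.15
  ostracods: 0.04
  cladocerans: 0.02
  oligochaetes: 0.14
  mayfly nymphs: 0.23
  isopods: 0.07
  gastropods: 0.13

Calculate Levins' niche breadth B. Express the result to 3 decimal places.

Σpᵢ² = 0.22² + 0.15² + 0.04² + 0.02² + 0.14² + 0.23² + 0.07² + 0.13² = 0.0484 + 0.0225 + 0.0016 + 0.0004 + 0.0196 + 0.0529 + 0.0049 + 0.0169 = 0.1672
B = 1 / 0.1672 = 5.98086

5.981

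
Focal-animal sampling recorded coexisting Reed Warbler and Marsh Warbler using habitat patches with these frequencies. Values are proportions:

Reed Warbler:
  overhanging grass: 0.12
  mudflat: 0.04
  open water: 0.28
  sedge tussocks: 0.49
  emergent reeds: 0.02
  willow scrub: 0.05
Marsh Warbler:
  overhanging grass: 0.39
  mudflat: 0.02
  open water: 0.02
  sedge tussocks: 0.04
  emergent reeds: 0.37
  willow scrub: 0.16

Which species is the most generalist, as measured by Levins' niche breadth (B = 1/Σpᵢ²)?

Σp_Reedᵢ² = 0.12² + 0.04² + 0.28² + 0.49² + 0.02² + 0.05² = 0.0144 + 0.0016 + 0.0784 + 0.2401 + 0.0004 + 0.0025 = 0.3374
B_Reed = 1 / 0.3374 = 2.9638
Σp_Marsᵢ² = 0.39² + 0.02² + 0.02² + 0.04² + 0.37² + 0.16² = 0.1521 + 0.0004 + 0.0004 + 0.0016 + 0.1369 + 0.0256 = 0.3170
B_Mars = 1 / 0.3170 = 3.1546
Highest B → broadest niche (most generalist): Marsh Warbler (B = 3.15).

Marsh Warbler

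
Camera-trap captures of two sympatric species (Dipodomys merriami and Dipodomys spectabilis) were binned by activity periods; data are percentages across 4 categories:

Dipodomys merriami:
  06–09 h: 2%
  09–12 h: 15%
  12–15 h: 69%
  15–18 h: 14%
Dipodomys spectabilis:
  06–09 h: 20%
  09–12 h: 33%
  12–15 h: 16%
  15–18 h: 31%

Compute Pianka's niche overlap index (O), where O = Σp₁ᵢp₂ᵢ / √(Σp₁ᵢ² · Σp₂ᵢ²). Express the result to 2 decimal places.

Convert percentages to proportions (divide by 100).
Σ p₁ᵢp₂ᵢ = 0.0040 + 0.0495 + 0.1104 + 0.0434 = 0.2073
Σp_1ᵢ² = 0.02² + 0.15² + 0.69² + 0.14² = 0.0004 + 0.0225 + 0.4761 + 0.0196 = 0.5186
Σp_2ᵢ² = 0.20² + 0.33² + 0.16² + 0.31² = 0.0400 + 0.1089 + 0.0256 + 0.0961 = 0.2706
O = 0.2073 / √(0.5186 × 0.2706) = 0.2073 / 0.37461 = 0.5534

0.55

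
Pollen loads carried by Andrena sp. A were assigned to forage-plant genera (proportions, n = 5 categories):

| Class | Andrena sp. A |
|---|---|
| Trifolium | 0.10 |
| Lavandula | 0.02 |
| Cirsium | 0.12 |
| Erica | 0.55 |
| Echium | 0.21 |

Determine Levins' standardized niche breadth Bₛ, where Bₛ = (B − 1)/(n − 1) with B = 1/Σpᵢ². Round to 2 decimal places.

0.42

Σpᵢ² = 0.10² + 0.02² + 0.12² + 0.55² + 0.21² = 0.0100 + 0.0004 + 0.0144 + 0.3025 + 0.0441 = 0.3714
B = 1 / 0.3714 = 2.6925
Bₛ = (B − 1)/(n − 1) = (2.6925 − 1)/(5 − 1) = 1.6925/4 = 0.4231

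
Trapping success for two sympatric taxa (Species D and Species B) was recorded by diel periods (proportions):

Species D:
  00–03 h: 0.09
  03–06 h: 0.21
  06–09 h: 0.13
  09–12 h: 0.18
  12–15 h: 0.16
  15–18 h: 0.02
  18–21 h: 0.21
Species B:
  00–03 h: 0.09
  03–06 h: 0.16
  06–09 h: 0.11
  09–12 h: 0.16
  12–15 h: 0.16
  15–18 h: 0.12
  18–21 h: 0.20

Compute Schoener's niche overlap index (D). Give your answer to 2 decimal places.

0.90

Σ|p₁ᵢ − p₂ᵢ| = 0.00 + 0.05 + 0.02 + 0.02 + 0.00 + 0.10 + 0.01 = 0.20
D = 1 − ½ × 0.20 = 1 − 0.100 = 0.9000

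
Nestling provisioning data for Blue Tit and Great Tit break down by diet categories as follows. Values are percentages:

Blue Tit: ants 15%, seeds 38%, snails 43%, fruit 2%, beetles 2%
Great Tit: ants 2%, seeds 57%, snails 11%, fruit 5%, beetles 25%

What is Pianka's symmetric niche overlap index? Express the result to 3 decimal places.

0.724

Convert percentages to proportions (divide by 100).
Σ p₁ᵢp₂ᵢ = 0.0030 + 0.2166 + 0.0473 + 0.0010 + 0.0050 = 0.2729
Σp_1ᵢ² = 0.15² + 0.38² + 0.43² + 0.02² + 0.02² = 0.0225 + 0.1444 + 0.1849 + 0.0004 + 0.0004 = 0.3526
Σp_2ᵢ² = 0.02² + 0.57² + 0.11² + 0.05² + 0.25² = 0.0004 + 0.3249 + 0.0121 + 0.0025 + 0.0625 = 0.4024
O = 0.2729 / √(0.3526 × 0.4024) = 0.2729 / 0.376678 = 0.72449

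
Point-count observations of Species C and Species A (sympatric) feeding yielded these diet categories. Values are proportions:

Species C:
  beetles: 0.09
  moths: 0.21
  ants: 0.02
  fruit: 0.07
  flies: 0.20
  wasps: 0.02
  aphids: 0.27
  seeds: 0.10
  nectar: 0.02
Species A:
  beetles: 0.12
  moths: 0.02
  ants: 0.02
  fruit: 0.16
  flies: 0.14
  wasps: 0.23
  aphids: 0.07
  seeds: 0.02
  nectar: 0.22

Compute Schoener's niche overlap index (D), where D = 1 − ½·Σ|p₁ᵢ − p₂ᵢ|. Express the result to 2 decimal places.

Σ|p₁ᵢ − p₂ᵢ| = 0.03 + 0.19 + 0.00 + 0.09 + 0.06 + 0.21 + 0.20 + 0.08 + 0.20 = 1.06
D = 1 − ½ × 1.06 = 1 − 0.530 = 0.4700

0.47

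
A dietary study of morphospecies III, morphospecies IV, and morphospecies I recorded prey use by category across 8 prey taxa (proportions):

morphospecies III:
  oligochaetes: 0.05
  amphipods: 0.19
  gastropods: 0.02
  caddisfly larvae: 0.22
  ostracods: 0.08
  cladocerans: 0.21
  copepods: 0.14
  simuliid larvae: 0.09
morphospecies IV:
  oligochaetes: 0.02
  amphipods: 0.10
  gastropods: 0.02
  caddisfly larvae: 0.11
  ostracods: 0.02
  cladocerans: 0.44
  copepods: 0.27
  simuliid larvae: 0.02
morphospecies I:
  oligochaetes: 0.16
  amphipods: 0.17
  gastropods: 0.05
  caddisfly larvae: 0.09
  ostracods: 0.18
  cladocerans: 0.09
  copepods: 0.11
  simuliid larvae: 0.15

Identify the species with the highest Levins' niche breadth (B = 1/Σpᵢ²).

Σp_IIIᵢ² = 0.05² + 0.19² + 0.02² + 0.22² + 0.08² + 0.21² + 0.14² + 0.09² = 0.0025 + 0.0361 + 0.0004 + 0.0484 + 0.0064 + 0.0441 + 0.0196 + 0.0081 = 0.1656
B_III = 1 / 0.1656 = 6.0386
Σp_IVᵢ² = 0.02² + 0.10² + 0.02² + 0.11² + 0.02² + 0.44² + 0.27² + 0.02² = 0.0004 + 0.0100 + 0.0004 + 0.0121 + 0.0004 + 0.1936 + 0.0729 + 0.0004 = 0.2902
B_IV = 1 / 0.2902 = 3.4459
Σp_Iᵢ² = 0.16² + 0.17² + 0.05² + 0.09² + 0.18² + 0.09² + 0.11² + 0.15² = 0.0256 + 0.0289 + 0.0025 + 0.0081 + 0.0324 + 0.0081 + 0.0121 + 0.0225 = 0.1402
B_I = 1 / 0.1402 = 7.1327
Highest B → broadest niche (most generalist): morphospecies I (B = 7.13).

morphospecies I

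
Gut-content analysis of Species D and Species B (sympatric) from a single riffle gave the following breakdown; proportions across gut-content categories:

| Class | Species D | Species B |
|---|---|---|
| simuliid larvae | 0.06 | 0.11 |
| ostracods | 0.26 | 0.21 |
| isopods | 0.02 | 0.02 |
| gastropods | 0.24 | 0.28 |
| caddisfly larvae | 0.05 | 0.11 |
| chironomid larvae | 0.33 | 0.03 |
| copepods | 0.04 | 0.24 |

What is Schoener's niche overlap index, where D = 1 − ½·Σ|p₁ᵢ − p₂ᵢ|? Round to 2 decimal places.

Σ|p₁ᵢ − p₂ᵢ| = 0.05 + 0.05 + 0.00 + 0.04 + 0.06 + 0.30 + 0.20 = 0.70
D = 1 − ½ × 0.70 = 1 − 0.350 = 0.6500

0.65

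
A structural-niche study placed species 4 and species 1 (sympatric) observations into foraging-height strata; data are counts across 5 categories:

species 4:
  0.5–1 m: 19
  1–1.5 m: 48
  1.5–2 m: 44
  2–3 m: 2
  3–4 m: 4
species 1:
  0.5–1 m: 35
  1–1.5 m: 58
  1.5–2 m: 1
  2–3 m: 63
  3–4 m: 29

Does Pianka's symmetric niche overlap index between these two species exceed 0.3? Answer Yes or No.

Yes

Proportions for species 4 (n=117): 19/117=0.1624, 48/117=0.4103, 44/117=0.3761, 2/117=0.0171, 4/117=0.0342
Proportions for species 1 (n=186): 35/186=0.1882, 58/186=0.3118, 1/186=0.0054, 63/186=0.3387, 29/186=0.1559
Σ p₁ᵢp₂ᵢ = 0.030564 + 0.127932 + 0.002031 + 0.005792 + 0.005332 = 0.171651
Σp_1ᵢ² = 0.1624² + 0.4103² + 0.3761² + 0.0171² + 0.0342² = 0.026374 + 0.168346 + 0.141451 + 0.000292 + 0.001170 = 0.337633
Σp_2ᵢ² = 0.1882² + 0.3118² + 0.0054² + 0.3387² + 0.1559² = 0.035419 + 0.097219 + 0.000029 + 0.114718 + 0.024305 = 0.271690
O = 0.171651 / √(0.337633 × 0.271690) = 0.171651 / 0.3028721 = 0.5667
O = 0.5667 > 0.3 → Yes.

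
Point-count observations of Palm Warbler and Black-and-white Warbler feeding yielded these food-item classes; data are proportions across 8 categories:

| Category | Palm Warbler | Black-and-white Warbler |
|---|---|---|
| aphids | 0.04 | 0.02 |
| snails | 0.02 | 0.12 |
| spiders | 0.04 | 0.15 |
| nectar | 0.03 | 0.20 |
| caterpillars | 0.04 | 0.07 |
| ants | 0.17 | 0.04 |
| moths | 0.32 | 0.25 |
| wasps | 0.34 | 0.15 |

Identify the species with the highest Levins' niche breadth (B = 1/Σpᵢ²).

Black-and-white Warbler

Σp_Palmᵢ² = 0.04² + 0.02² + 0.04² + 0.03² + 0.04² + 0.17² + 0.32² + 0.34² = 0.0016 + 0.0004 + 0.0016 + 0.0009 + 0.0016 + 0.0289 + 0.1024 + 0.1156 = 0.2530
B_Palm = 1 / 0.2530 = 3.9526
Σp_Blacᵢ² = 0.02² + 0.12² + 0.15² + 0.20² + 0.07² + 0.04² + 0.25² + 0.15² = 0.0004 + 0.0144 + 0.0225 + 0.0400 + 0.0049 + 0.0016 + 0.0625 + 0.0225 = 0.1688
B_Blac = 1 / 0.1688 = 5.9242
Highest B → broadest niche (most generalist): Black-and-white Warbler (B = 5.92).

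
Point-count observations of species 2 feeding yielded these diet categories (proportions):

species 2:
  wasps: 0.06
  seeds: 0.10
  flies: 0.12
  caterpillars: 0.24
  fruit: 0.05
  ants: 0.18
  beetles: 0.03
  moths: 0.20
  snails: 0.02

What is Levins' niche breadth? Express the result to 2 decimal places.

6.18

Σpᵢ² = 0.06² + 0.10² + 0.12² + 0.24² + 0.05² + 0.18² + 0.03² + 0.20² + 0.02² = 0.0036 + 0.0100 + 0.0144 + 0.0576 + 0.0025 + 0.0324 + 0.0009 + 0.0400 + 0.0004 = 0.1618
B = 1 / 0.1618 = 6.1805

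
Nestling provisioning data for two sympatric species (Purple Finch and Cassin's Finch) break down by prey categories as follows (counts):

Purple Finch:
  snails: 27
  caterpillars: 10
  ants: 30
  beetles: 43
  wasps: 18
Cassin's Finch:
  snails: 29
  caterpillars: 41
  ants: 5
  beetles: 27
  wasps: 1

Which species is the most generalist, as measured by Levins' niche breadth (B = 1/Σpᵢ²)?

Purple Finch

Proportions for Purple Finch (n=128): 27/128=0.2109, 10/128=0.0781, 30/128=0.2344, 43/128=0.3359, 18/128=0.1406
Proportions for Cassin's Finch (n=103): 29/103=0.2816, 41/103=0.3981, 5/103=0.0485, 27/103=0.2621, 1/103=0.0097
Σp_Purpᵢ² = 0.2109² + 0.0781² + 0.2344² + 0.3359² + 0.1406² = 0.044479 + 0.006100 + 0.054943 + 0.112829 + 0.019768 = 0.238119
B_Purp = 1 / 0.238119 = 4.1996
Σp_Cassᵢ² = 0.2816² + 0.3981² + 0.0485² + 0.2621² + 0.0097² = 0.079299 + 0.158484 + 0.002352 + 0.068696 + 0.000094 = 0.308925
B_Cass = 1 / 0.308925 = 3.2370
Highest B → broadest niche (most generalist): Purple Finch (B = 4.20).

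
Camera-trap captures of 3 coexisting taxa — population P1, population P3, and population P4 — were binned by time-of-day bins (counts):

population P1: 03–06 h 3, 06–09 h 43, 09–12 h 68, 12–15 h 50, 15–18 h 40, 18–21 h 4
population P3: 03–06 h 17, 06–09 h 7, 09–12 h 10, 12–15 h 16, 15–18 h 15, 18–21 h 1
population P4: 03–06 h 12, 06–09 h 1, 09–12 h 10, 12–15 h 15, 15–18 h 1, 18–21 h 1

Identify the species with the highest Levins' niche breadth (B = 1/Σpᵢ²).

Proportions for population P1 (n=208): 3/208=0.0144, 43/208=0.2067, 68/208=0.3269, 50/208=0.2404, 40/208=0.1923, 4/208=0.0192
Proportions for population P3 (n=66): 17/66=0.2576, 7/66=0.1061, 10/66=0.1515, 16/66=0.2424, 15/66=0.2273, 1/66=0.0152
Proportions for population P4 (n=40): 12/40=0.3000, 1/40=0.0250, 10/40=0.2500, 15/40=0.3750, 1/40=0.0250, 1/40=0.0250
Σp_P1ᵢ² = 0.0144² + 0.2067² + 0.3269² + 0.2404² + 0.1923² + 0.0192² = 0.000207 + 0.042725 + 0.106864 + 0.057792 + 0.036979 + 0.000369 = 0.244936
B_P1 = 1 / 0.244936 = 4.0827
Σp_P3ᵢ² = 0.2576² + 0.1061² + 0.1515² + 0.2424² + 0.2273² + 0.0152² = 0.066358 + 0.011257 + 0.022952 + 0.058758 + 0.051665 + 0.000231 = 0.211221
B_P3 = 1 / 0.211221 = 4.7344
Σp_P4ᵢ² = 0.3000² + 0.0250² + 0.2500² + 0.3750² + 0.0250² + 0.0250² = 0.090000 + 0.000625 + 0.062500 + 0.140625 + 0.000625 + 0.000625 = 0.295000
B_P4 = 1 / 0.295000 = 3.3898
Highest B → broadest niche (most generalist): population P3 (B = 4.73).

population P3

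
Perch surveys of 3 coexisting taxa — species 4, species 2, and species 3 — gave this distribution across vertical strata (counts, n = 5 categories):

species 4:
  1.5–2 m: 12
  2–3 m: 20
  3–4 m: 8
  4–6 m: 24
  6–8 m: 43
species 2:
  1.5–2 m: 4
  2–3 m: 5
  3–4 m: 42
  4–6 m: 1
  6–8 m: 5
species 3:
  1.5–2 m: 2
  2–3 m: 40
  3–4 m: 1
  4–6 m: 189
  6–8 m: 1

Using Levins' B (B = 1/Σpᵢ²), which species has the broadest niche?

Proportions for species 4 (n=107): 12/107=0.1121, 20/107=0.1869, 8/107=0.0748, 24/107=0.2243, 43/107=0.4019
Proportions for species 2 (n=57): 4/57=0.0702, 5/57=0.0877, 42/57=0.7368, 1/57=0.0175, 5/57=0.0877
Proportions for species 3 (n=233): 2/233=0.0086, 40/233=0.1717, 1/233=0.0043, 189/233=0.8112, 1/233=0.0043
Σp_4ᵢ² = 0.1121² + 0.1869² + 0.0748² + 0.2243² + 0.4019² = 0.012566 + 0.034932 + 0.005595 + 0.050310 + 0.161524 = 0.264927
B_4 = 1 / 0.264927 = 3.7746
Σp_2ᵢ² = 0.0702² + 0.0877² + 0.7368² + 0.0175² + 0.0877² = 0.004928 + 0.007691 + 0.542874 + 0.000306 + 0.007691 = 0.563490
B_2 = 1 / 0.563490 = 1.7747
Σp_3ᵢ² = 0.0086² + 0.1717² + 0.0043² + 0.8112² + 0.0043² = 0.000074 + 0.029481 + 0.000018 + 0.658045 + 0.000018 = 0.687636
B_3 = 1 / 0.687636 = 1.4543
Highest B → broadest niche (most generalist): species 4 (B = 3.77).

species 4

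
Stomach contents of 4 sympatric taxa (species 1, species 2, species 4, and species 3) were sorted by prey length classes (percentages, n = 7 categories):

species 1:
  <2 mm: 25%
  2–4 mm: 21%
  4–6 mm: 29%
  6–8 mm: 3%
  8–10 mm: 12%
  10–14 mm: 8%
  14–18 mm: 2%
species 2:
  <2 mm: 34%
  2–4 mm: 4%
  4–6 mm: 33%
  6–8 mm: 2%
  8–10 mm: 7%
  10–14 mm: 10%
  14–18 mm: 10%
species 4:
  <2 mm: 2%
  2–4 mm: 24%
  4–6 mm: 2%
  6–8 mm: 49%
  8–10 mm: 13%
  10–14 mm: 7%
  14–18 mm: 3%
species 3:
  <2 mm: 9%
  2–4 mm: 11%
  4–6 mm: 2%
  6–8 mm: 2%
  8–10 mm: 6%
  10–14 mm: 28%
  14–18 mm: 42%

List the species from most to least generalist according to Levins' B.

Convert percentages to proportions (divide by 100).
Σp_1ᵢ² = 0.25² + 0.21² + 0.29² + 0.03² + 0.12² + 0.08² + 0.02² = 0.0625 + 0.0441 + 0.0841 + 0.0009 + 0.0144 + 0.0064 + 0.0004 = 0.2128
B_1 = 1 / 0.2128 = 4.6992
Σp_2ᵢ² = 0.34² + 0.04² + 0.33² + 0.02² + 0.07² + 0.10² + 0.10² = 0.1156 + 0.0016 + 0.1089 + 0.0004 + 0.0049 + 0.0100 + 0.0100 = 0.2514
B_2 = 1 / 0.2514 = 3.9777
Σp_4ᵢ² = 0.02² + 0.24² + 0.02² + 0.49² + 0.13² + 0.07² + 0.03² = 0.0004 + 0.0576 + 0.0004 + 0.2401 + 0.0169 + 0.0049 + 0.0009 = 0.3212
B_4 = 1 / 0.3212 = 3.1133
Σp_3ᵢ² = 0.09² + 0.11² + 0.02² + 0.02² + 0.06² + 0.28² + 0.42² = 0.0081 + 0.0121 + 0.0004 + 0.0004 + 0.0036 + 0.0784 + 0.1764 = 0.2794
B_3 = 1 / 0.2794 = 3.5791
Ranking by B (broadest → narrowest): species 1 (4.70) > species 2 (3.98) > species 3 (3.58) > species 4 (3.11)

species 1 > species 2 > species 3 > species 4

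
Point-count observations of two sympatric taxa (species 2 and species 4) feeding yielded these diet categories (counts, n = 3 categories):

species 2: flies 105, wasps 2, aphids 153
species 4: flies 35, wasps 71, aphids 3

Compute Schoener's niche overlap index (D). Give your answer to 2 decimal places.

Proportions for species 2 (n=260): 105/260=0.4038, 2/260=0.0077, 153/260=0.5885
Proportions for species 4 (n=109): 35/109=0.3211, 71/109=0.6514, 3/109=0.0275
Σ|p₁ᵢ − p₂ᵢ| = 0.0827 + 0.6437 + 0.5610 = 1.2874
D = 1 − ½ × 1.2874 = 1 − 0.64370 = 0.35630

0.36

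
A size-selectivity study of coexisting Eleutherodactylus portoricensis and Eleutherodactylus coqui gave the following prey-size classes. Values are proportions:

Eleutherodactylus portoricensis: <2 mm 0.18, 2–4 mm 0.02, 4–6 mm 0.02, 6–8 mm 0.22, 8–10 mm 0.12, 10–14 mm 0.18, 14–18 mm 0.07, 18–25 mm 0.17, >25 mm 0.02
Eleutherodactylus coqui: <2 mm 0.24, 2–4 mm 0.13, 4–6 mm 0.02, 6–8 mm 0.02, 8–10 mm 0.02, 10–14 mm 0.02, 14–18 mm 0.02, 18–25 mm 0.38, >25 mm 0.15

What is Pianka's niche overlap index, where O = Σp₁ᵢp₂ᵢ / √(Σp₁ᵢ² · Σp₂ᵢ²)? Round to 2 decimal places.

0.63

Σ p₁ᵢp₂ᵢ = 0.0432 + 0.0026 + 0.0004 + 0.0044 + 0.0024 + 0.0036 + 0.0014 + 0.0646 + 0.0030 = 0.1256
Σp_1ᵢ² = 0.18² + 0.02² + 0.02² + 0.22² + 0.12² + 0.18² + 0.07² + 0.17² + 0.02² = 0.0324 + 0.0004 + 0.0004 + 0.0484 + 0.0144 + 0.0324 + 0.0049 + 0.0289 + 0.0004 = 0.1626
Σp_2ᵢ² = 0.24² + 0.13² + 0.02² + 0.02² + 0.02² + 0.02² + 0.02² + 0.38² + 0.15² = 0.0576 + 0.0169 + 0.0004 + 0.0004 + 0.0004 + 0.0004 + 0.0004 + 0.1444 + 0.0225 = 0.2434
O = 0.1256 / √(0.1626 × 0.2434) = 0.1256 / 0.19894 = 0.6313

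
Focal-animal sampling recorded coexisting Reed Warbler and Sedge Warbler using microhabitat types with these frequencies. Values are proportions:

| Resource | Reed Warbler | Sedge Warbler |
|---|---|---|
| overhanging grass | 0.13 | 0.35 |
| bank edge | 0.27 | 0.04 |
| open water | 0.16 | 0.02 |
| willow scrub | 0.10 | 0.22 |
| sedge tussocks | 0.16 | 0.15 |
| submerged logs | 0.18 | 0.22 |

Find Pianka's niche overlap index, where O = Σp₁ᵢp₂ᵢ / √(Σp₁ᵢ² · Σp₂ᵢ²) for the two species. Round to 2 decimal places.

Σ p₁ᵢp₂ᵢ = 0.0455 + 0.0108 + 0.0032 + 0.0220 + 0.0240 + 0.0396 = 0.1451
Σp_1ᵢ² = 0.13² + 0.27² + 0.16² + 0.10² + 0.16² + 0.18² = 0.0169 + 0.0729 + 0.0256 + 0.0100 + 0.0256 + 0.0324 = 0.1834
Σp_2ᵢ² = 0.35² + 0.04² + 0.02² + 0.22² + 0.15² + 0.22² = 0.1225 + 0.0016 + 0.0004 + 0.0484 + 0.0225 + 0.0484 = 0.2438
O = 0.1451 / √(0.1834 × 0.2438) = 0.1451 / 0.21145 = 0.6862

0.69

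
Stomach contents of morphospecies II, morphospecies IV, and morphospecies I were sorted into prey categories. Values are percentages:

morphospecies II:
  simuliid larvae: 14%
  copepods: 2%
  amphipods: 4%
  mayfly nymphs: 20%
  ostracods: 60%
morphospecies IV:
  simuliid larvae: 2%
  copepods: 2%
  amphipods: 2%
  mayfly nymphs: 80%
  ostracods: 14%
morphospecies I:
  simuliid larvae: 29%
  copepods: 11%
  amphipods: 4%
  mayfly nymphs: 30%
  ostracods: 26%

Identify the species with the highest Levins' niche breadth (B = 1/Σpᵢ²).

morphospecies I

Convert percentages to proportions (divide by 100).
Σp_IIᵢ² = 0.14² + 0.02² + 0.04² + 0.20² + 0.60² = 0.0196 + 0.0004 + 0.0016 + 0.0400 + 0.3600 = 0.4216
B_II = 1 / 0.4216 = 2.3719
Σp_IVᵢ² = 0.02² + 0.02² + 0.02² + 0.80² + 0.14² = 0.0004 + 0.0004 + 0.0004 + 0.6400 + 0.0196 = 0.6608
B_IV = 1 / 0.6608 = 1.5133
Σp_Iᵢ² = 0.29² + 0.11² + 0.04² + 0.30² + 0.26² = 0.0841 + 0.0121 + 0.0016 + 0.0900 + 0.0676 = 0.2554
B_I = 1 / 0.2554 = 3.9154
Highest B → broadest niche (most generalist): morphospecies I (B = 3.92).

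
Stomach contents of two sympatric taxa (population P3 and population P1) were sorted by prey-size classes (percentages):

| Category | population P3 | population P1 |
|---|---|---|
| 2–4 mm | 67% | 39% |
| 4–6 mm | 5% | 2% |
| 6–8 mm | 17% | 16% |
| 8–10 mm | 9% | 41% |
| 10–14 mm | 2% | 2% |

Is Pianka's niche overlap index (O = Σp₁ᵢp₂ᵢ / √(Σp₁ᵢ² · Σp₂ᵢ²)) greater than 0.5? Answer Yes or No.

Yes

Convert percentages to proportions (divide by 100).
Σ p₁ᵢp₂ᵢ = 0.2613 + 0.0010 + 0.0272 + 0.0369 + 0.0004 = 0.3268
Σp_1ᵢ² = 0.67² + 0.05² + 0.17² + 0.09² + 0.02² = 0.4489 + 0.0025 + 0.0289 + 0.0081 + 0.0004 = 0.4888
Σp_2ᵢ² = 0.39² + 0.02² + 0.16² + 0.41² + 0.02² = 0.1521 + 0.0004 + 0.0256 + 0.1681 + 0.0004 = 0.3466
O = 0.3268 / √(0.4888 × 0.3466) = 0.3268 / 0.41160 = 0.7940
O = 0.7940 > 0.5 → Yes.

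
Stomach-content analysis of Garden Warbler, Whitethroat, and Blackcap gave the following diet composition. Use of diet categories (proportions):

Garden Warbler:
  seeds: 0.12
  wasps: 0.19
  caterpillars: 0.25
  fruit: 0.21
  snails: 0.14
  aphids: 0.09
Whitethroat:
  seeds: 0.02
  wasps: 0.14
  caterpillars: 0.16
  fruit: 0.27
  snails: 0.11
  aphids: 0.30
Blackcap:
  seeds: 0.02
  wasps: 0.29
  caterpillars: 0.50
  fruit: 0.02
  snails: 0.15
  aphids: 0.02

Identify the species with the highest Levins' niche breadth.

Garden Warbler

Σp_Warbᵢ² = 0.12² + 0.19² + 0.25² + 0.21² + 0.14² + 0.09² = 0.0144 + 0.0361 + 0.0625 + 0.0441 + 0.0196 + 0.0081 = 0.1848
B_Warb = 1 / 0.1848 = 5.4113
Σp_Whitᵢ² = 0.02² + 0.14² + 0.16² + 0.27² + 0.11² + 0.30² = 0.0004 + 0.0196 + 0.0256 + 0.0729 + 0.0121 + 0.0900 = 0.2206
B_Whit = 1 / 0.2206 = 4.5331
Σp_Blacᵢ² = 0.02² + 0.29² + 0.50² + 0.02² + 0.15² + 0.02² = 0.0004 + 0.0841 + 0.2500 + 0.0004 + 0.0225 + 0.0004 = 0.3578
B_Blac = 1 / 0.3578 = 2.7949
Highest B → broadest niche (most generalist): Garden Warbler (B = 5.41).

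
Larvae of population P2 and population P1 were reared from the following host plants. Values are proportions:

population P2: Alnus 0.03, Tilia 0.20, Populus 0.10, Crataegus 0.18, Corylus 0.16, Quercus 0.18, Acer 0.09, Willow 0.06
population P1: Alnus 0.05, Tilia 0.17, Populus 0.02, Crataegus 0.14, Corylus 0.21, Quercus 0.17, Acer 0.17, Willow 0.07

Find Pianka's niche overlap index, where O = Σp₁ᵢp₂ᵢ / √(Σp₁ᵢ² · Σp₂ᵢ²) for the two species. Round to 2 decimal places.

Σ p₁ᵢp₂ᵢ = 0.0015 + 0.0340 + 0.0020 + 0.0252 + 0.0336 + 0.0306 + 0.0153 + 0.0042 = 0.1464
Σp_1ᵢ² = 0.03² + 0.20² + 0.10² + 0.18² + 0.16² + 0.18² + 0.09² + 0.06² = 0.0009 + 0.0400 + 0.0100 + 0.0324 + 0.0256 + 0.0324 + 0.0081 + 0.0036 = 0.1530
Σp_2ᵢ² = 0.05² + 0.17² + 0.02² + 0.14² + 0.21² + 0.17² + 0.17² + 0.07² = 0.0025 + 0.0289 + 0.0004 + 0.0196 + 0.0441 + 0.0289 + 0.0289 + 0.0049 = 0.1582
O = 0.1464 / √(0.1530 × 0.1582) = 0.1464 / 0.15558 = 0.9410

0.94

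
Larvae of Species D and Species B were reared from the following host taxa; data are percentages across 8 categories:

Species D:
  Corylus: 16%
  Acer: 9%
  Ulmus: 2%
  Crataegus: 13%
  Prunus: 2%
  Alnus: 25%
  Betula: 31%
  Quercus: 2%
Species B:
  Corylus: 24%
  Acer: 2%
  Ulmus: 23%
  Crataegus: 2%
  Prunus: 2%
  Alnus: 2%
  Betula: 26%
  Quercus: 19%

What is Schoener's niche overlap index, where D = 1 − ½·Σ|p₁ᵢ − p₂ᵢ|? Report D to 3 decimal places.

0.540

Convert percentages to proportions (divide by 100).
Σ|p₁ᵢ − p₂ᵢ| = 0.08 + 0.07 + 0.21 + 0.11 + 0.00 + 0.23 + 0.05 + 0.17 = 0.92
D = 1 − ½ × 0.92 = 1 − 0.460 = 0.54000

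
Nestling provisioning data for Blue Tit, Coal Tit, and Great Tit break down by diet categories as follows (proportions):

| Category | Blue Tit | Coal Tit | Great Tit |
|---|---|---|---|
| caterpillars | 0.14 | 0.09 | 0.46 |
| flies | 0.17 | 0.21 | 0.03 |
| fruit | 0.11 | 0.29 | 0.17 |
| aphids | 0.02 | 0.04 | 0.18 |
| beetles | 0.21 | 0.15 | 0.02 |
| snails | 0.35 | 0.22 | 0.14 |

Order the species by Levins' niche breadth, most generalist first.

Σp_Blueᵢ² = 0.14² + 0.17² + 0.11² + 0.02² + 0.21² + 0.35² = 0.0196 + 0.0289 + 0.0121 + 0.0004 + 0.0441 + 0.1225 = 0.2276
B_Blue = 1 / 0.2276 = 4.3937
Σp_Coalᵢ² = 0.09² + 0.21² + 0.29² + 0.04² + 0.15² + 0.22² = 0.0081 + 0.0441 + 0.0841 + 0.0016 + 0.0225 + 0.0484 = 0.2088
B_Coal = 1 / 0.2088 = 4.7893
Σp_Greaᵢ² = 0.46² + 0.03² + 0.17² + 0.18² + 0.02² + 0.14² = 0.2116 + 0.0009 + 0.0289 + 0.0324 + 0.0004 + 0.0196 = 0.2938
B_Grea = 1 / 0.2938 = 3.4037
Ranking by B (broadest → narrowest): Coal Tit (4.79) > Blue Tit (4.39) > Great Tit (3.40)

Coal Tit > Blue Tit > Great Tit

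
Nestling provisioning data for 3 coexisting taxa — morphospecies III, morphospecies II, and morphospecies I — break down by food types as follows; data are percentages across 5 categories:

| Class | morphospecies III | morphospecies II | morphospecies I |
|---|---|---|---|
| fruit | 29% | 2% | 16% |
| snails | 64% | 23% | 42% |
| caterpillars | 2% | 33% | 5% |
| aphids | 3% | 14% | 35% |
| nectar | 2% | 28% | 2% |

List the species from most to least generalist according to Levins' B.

Convert percentages to proportions (divide by 100).
Σp_IIIᵢ² = 0.29² + 0.64² + 0.02² + 0.03² + 0.02² = 0.0841 + 0.4096 + 0.0004 + 0.0009 + 0.0004 = 0.4954
B_III = 1 / 0.4954 = 2.0186
Σp_IIᵢ² = 0.02² + 0.23² + 0.33² + 0.14² + 0.28² = 0.0004 + 0.0529 + 0.1089 + 0.0196 + 0.0784 = 0.2602
B_II = 1 / 0.2602 = 3.8432
Σp_Iᵢ² = 0.16² + 0.42² + 0.05² + 0.35² + 0.02² = 0.0256 + 0.1764 + 0.0025 + 0.1225 + 0.0004 = 0.3274
B_I = 1 / 0.3274 = 3.0544
Ranking by B (broadest → narrowest): morphospecies II (3.84) > morphospecies I (3.05) > morphospecies III (2.02)

morphospecies II > morphospecies I > morphospecies III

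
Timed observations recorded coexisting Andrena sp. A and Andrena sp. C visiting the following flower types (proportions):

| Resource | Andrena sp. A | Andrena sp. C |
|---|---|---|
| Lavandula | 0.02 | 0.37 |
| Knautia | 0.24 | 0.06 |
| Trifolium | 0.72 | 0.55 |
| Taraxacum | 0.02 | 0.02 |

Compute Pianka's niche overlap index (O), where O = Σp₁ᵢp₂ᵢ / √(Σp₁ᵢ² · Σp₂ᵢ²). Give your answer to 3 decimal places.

Σ p₁ᵢp₂ᵢ = 0.0074 + 0.0144 + 0.3960 + 0.0004 = 0.4182
Σp_1ᵢ² = 0.02² + 0.24² + 0.72² + 0.02² = 0.0004 + 0.0576 + 0.5184 + 0.0004 = 0.5768
Σp_2ᵢ² = 0.37² + 0.06² + 0.55² + 0.02² = 0.1369 + 0.0036 + 0.3025 + 0.0004 = 0.4434
O = 0.4182 / √(0.5768 × 0.4434) = 0.4182 / 0.505720 = 0.82694

0.827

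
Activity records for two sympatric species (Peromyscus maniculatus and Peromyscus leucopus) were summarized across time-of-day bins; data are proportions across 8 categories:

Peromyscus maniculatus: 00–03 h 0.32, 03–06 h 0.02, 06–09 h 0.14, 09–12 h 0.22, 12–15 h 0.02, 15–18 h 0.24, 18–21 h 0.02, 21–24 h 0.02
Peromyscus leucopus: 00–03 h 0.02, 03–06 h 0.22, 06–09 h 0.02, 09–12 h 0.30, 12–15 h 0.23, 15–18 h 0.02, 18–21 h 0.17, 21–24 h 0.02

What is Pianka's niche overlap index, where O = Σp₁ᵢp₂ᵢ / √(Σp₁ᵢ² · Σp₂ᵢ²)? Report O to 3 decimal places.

0.411

Σ p₁ᵢp₂ᵢ = 0.0064 + 0.0044 + 0.0028 + 0.0660 + 0.0046 + 0.0048 + 0.0034 + 0.0004 = 0.0928
Σp_1ᵢ² = 0.32² + 0.02² + 0.14² + 0.22² + 0.02² + 0.24² + 0.02² + 0.02² = 0.1024 + 0.0004 + 0.0196 + 0.0484 + 0.0004 + 0.0576 + 0.0004 + 0.0004 = 0.2296
Σp_2ᵢ² = 0.02² + 0.22² + 0.02² + 0.30² + 0.23² + 0.02² + 0.17² + 0.02² = 0.0004 + 0.0484 + 0.0004 + 0.0900 + 0.0529 + 0.0004 + 0.0289 + 0.0004 = 0.2218
O = 0.0928 / √(0.2296 × 0.2218) = 0.0928 / 0.225666 = 0.41123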